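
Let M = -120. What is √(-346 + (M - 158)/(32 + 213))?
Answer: 2*I*√106310/35 ≈ 18.632*I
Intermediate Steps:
√(-346 + (M - 158)/(32 + 213)) = √(-346 + (-120 - 158)/(32 + 213)) = √(-346 - 278/245) = √(-85048/245) = 2*I*√106310/35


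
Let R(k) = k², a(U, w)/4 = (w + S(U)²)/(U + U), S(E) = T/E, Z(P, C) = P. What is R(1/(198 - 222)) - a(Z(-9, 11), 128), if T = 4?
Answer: 1329233/46656 ≈ 28.490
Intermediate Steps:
S(E) = 4/E
a(U, w) = 2*(w + 16/U²)/U (a(U, w) = 4*((w + (4/U)²)/(U + U)) = 4*((w + 16/U²)/((2*U))) = 4*((w + 16/U²)*(1/(2*U))) = 4*((w + 16/U²)/(2*U)) = 2*(w + 16/U²)/U)
R(1/(198 - 222)) - a(Z(-9, 11), 128) = (1/(198 - 222))² - (32/(-9)³ + 2*128/(-9)) = (1/(-24))² - (32*(-1/729) + 2*128*(-⅑)) = (-1/24)² - (-32/729 - 256/9) = 1/576 - 1*(-20768/729) = 1/576 + 20768/729 = 1329233/46656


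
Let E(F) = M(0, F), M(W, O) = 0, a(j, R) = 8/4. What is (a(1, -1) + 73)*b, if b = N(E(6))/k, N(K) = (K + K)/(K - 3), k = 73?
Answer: 0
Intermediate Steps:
a(j, R) = 2 (a(j, R) = 8*(¼) = 2)
E(F) = 0
N(K) = 2*K/(-3 + K) (N(K) = (2*K)/(-3 + K) = 2*K/(-3 + K))
b = 0 (b = (2*0/(-3 + 0))/73 = (2*0/(-3))*(1/73) = (2*0*(-⅓))*(1/73) = 0*(1/73) = 0)
(a(1, -1) + 73)*b = (2 + 73)*0 = 75*0 = 0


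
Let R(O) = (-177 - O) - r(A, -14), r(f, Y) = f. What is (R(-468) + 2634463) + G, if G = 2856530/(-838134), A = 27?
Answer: 1104125711444/419067 ≈ 2.6347e+6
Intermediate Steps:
R(O) = -204 - O (R(O) = (-177 - O) - 1*27 = (-177 - O) - 27 = -204 - O)
G = -1428265/419067 (G = 2856530*(-1/838134) = -1428265/419067 ≈ -3.4082)
(R(-468) + 2634463) + G = ((-204 - 1*(-468)) + 2634463) - 1428265/419067 = ((-204 + 468) + 2634463) - 1428265/419067 = (264 + 2634463) - 1428265/419067 = 2634727 - 1428265/419067 = 1104125711444/419067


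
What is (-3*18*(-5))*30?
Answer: 8100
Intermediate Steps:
(-3*18*(-5))*30 = -54*(-5)*30 = 270*30 = 8100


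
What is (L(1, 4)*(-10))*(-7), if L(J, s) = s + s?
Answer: 560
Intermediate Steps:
L(J, s) = 2*s
(L(1, 4)*(-10))*(-7) = ((2*4)*(-10))*(-7) = (8*(-10))*(-7) = -80*(-7) = 560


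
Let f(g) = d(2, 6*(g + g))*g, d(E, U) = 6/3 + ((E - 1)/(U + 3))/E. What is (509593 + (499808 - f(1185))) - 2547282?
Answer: -14604660377/9482 ≈ -1.5403e+6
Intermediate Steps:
d(E, U) = 2 + (-1 + E)/(E*(3 + U)) (d(E, U) = 6*(⅓) + ((-1 + E)/(3 + U))/E = 2 + ((-1 + E)/(3 + U))/E = 2 + (-1 + E)/(E*(3 + U)))
f(g) = g*(13 + 48*g)/(2*(3 + 12*g)) (f(g) = ((-1 + 7*2 + 2*2*(6*(g + g)))/(2*(3 + 6*(g + g))))*g = ((-1 + 14 + 2*2*(6*(2*g)))/(2*(3 + 6*(2*g))))*g = ((-1 + 14 + 2*2*(12*g))/(2*(3 + 12*g)))*g = ((-1 + 14 + 48*g)/(2*(3 + 12*g)))*g = ((13 + 48*g)/(2*(3 + 12*g)))*g = g*(13 + 48*g)/(2*(3 + 12*g)))
(509593 + (499808 - f(1185))) - 2547282 = (509593 + (499808 - 1185*(13 + 48*1185)/(6*(1 + 4*1185)))) - 2547282 = (509593 + (499808 - 1185*(13 + 56880)/(6*(1 + 4740)))) - 2547282 = (509593 + (499808 - 1185*56893/(6*4741))) - 2547282 = (509593 + (499808 - 1*22472735/9482)) - 2547282 = (509593 + (499808 - 22472735/9482)) - 2547282 = (509593 + 4716706721/9482) - 2547282 = 9548667547/9482 - 2547282 = -14604660377/9482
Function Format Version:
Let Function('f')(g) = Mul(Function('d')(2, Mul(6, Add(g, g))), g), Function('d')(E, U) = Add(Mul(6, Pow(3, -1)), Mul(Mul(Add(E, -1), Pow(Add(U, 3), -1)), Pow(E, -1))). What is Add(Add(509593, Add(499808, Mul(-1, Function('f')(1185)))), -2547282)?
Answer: Rational(-14604660377, 9482) ≈ -1.5403e+6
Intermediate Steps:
Function('d')(E, U) = Add(2, Mul(Pow(E, -1), Pow(Add(3, U), -1), Add(-1, E))) (Function('d')(E, U) = Add(Mul(6, Rational(1, 3)), Mul(Mul(Add(-1, E), Pow(Add(3, U), -1)), Pow(E, -1))) = Add(2, Mul(Mul(Pow(Add(3, U), -1), Add(-1, E)), Pow(E, -1))) = Add(2, Mul(Pow(E, -1), Pow(Add(3, U), -1), Add(-1, E))))
Function('f')(g) = Mul(Rational(1, 2), g, Pow(Add(3, Mul(12, g)), -1), Add(13, Mul(48, g))) (Function('f')(g) = Mul(Mul(Pow(2, -1), Pow(Add(3, Mul(6, Add(g, g))), -1), Add(-1, Mul(7, 2), Mul(2, 2, Mul(6, Add(g, g))))), g) = Mul(Mul(Rational(1, 2), Pow(Add(3, Mul(6, Mul(2, g))), -1), Add(-1, 14, Mul(2, 2, Mul(6, Mul(2, g))))), g) = Mul(Mul(Rational(1, 2), Pow(Add(3, Mul(12, g)), -1), Add(-1, 14, Mul(2, 2, Mul(12, g)))), g) = Mul(Mul(Rational(1, 2), Pow(Add(3, Mul(12, g)), -1), Add(-1, 14, Mul(48, g))), g) = Mul(Mul(Rational(1, 2), Pow(Add(3, Mul(12, g)), -1), Add(13, Mul(48, g))), g) = Mul(Rational(1, 2), g, Pow(Add(3, Mul(12, g)), -1), Add(13, Mul(48, g))))
Add(Add(509593, Add(499808, Mul(-1, Function('f')(1185)))), -2547282) = Add(Add(509593, Add(499808, Mul(-1, Mul(Rational(1, 6), 1185, Pow(Add(1, Mul(4, 1185)), -1), Add(13, Mul(48, 1185)))))), -2547282) = Add(Add(509593, Add(499808, Mul(-1, Mul(Rational(1, 6), 1185, Pow(Add(1, 4740), -1), Add(13, 56880))))), -2547282) = Add(Add(509593, Add(499808, Mul(-1, Mul(Rational(1, 6), 1185, Pow(4741, -1), 56893)))), -2547282) = Add(Add(509593, Add(499808, Mul(-1, Mul(Rational(1, 6), 1185, Rational(1, 4741), 56893)))), -2547282) = Add(Add(509593, Add(499808, Mul(-1, Rational(22472735, 9482)))), -2547282) = Add(Add(509593, Add(499808, Rational(-22472735, 9482))), -2547282) = Add(Add(509593, Rational(4716706721, 9482)), -2547282) = Add(Rational(9548667547, 9482), -2547282) = Rational(-14604660377, 9482)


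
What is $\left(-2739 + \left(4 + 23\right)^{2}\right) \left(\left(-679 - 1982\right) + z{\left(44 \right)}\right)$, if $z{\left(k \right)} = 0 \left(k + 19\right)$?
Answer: $5348610$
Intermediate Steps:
$z{\left(k \right)} = 0$ ($z{\left(k \right)} = 0 \left(19 + k\right) = 0$)
$\left(-2739 + \left(4 + 23\right)^{2}\right) \left(\left(-679 - 1982\right) + z{\left(44 \right)}\right) = \left(-2739 + \left(4 + 23\right)^{2}\right) \left(\left(-679 - 1982\right) + 0\right) = \left(-2739 + 27^{2}\right) \left(-2661 + 0\right) = \left(-2739 + 729\right) \left(-2661\right) = \left(-2010\right) \left(-2661\right) = 5348610$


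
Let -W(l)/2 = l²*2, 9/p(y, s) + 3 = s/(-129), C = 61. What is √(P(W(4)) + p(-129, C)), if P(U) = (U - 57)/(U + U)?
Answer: 5*I*√826/112 ≈ 1.283*I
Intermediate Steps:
p(y, s) = 9/(-3 - s/129) (p(y, s) = 9/(-3 + s/(-129)) = 9/(-3 + s*(-1/129)) = 9/(-3 - s/129))
W(l) = -4*l² (W(l) = -2*l²*2 = -4*l²)
P(U) = (-57 + U)/(2*U) (P(U) = (-57 + U)/((2*U)) = (-57 + U)*(1/(2*U)) = (-57 + U)/(2*U))
√(P(W(4)) + p(-129, C)) = √((-57 - 4*4²)/(2*((-4*4²))) - 1161/(387 + 61)) = √((-57 - 4*16)/(2*((-4*16))) - 1161/448) = √((½)*(-57 - 64)/(-64) - 1161*1/448) = √((½)*(-1/64)*(-121) - 1161/448) = √(121/128 - 1161/448) = √(-1475/896) = 5*I*√826/112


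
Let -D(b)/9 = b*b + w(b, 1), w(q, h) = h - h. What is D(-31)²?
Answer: 74805201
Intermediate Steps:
w(q, h) = 0
D(b) = -9*b² (D(b) = -9*(b*b + 0) = -9*(b² + 0) = -9*b²)
D(-31)² = (-9*(-31)²)² = (-9*961)² = (-8649)² = 74805201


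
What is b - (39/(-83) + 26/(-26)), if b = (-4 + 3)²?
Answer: 205/83 ≈ 2.4699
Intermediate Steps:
b = 1 (b = (-1)² = 1)
b - (39/(-83) + 26/(-26)) = 1 - (39/(-83) + 26/(-26)) = 1 - (39*(-1/83) + 26*(-1/26)) = 1 - (-39/83 - 1) = 1 - 1*(-122/83) = 1 + 122/83 = 205/83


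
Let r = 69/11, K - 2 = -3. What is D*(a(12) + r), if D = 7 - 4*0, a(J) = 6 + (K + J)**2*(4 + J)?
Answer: 150017/11 ≈ 13638.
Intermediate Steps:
K = -1 (K = 2 - 3 = -1)
a(J) = 6 + (-1 + J)**2*(4 + J)
D = 7 (D = 7 + 0 = 7)
r = 69/11 (r = 69*(1/11) = 69/11 ≈ 6.2727)
D*(a(12) + r) = 7*((10 + 12**3 - 7*12 + 2*12**2) + 69/11) = 7*((10 + 1728 - 84 + 2*144) + 69/11) = 7*((10 + 1728 - 84 + 288) + 69/11) = 7*(1942 + 69/11) = 7*(21431/11) = 150017/11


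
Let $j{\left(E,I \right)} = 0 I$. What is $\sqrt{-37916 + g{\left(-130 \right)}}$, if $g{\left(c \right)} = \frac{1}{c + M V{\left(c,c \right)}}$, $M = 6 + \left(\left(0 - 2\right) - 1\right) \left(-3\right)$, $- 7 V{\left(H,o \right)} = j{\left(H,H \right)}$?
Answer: $\frac{i \sqrt{640780530}}{130} \approx 194.72 i$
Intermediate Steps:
$j{\left(E,I \right)} = 0$
$V{\left(H,o \right)} = 0$ ($V{\left(H,o \right)} = \left(- \frac{1}{7}\right) 0 = 0$)
$M = 15$ ($M = 6 + \left(-2 - 1\right) \left(-3\right) = 6 - -9 = 6 + 9 = 15$)
$g{\left(c \right)} = \frac{1}{c}$ ($g{\left(c \right)} = \frac{1}{c + 15 \cdot 0} = \frac{1}{c + 0} = \frac{1}{c}$)
$\sqrt{-37916 + g{\left(-130 \right)}} = \sqrt{-37916 + \frac{1}{-130}} = \sqrt{-37916 - \frac{1}{130}} = \sqrt{- \frac{4929081}{130}} = \frac{i \sqrt{640780530}}{130}$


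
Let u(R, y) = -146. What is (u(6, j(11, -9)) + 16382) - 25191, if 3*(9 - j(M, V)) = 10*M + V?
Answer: -8955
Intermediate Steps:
j(M, V) = 9 - 10*M/3 - V/3 (j(M, V) = 9 - (10*M + V)/3 = 9 - (V + 10*M)/3 = 9 + (-10*M/3 - V/3) = 9 - 10*M/3 - V/3)
(u(6, j(11, -9)) + 16382) - 25191 = (-146 + 16382) - 25191 = 16236 - 25191 = -8955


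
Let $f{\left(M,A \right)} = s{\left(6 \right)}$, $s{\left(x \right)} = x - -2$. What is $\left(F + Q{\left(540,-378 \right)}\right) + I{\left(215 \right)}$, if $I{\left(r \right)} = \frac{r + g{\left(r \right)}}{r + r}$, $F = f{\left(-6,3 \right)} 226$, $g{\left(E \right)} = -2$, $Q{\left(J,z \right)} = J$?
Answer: $\frac{1009853}{430} \approx 2348.5$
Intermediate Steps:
$s{\left(x \right)} = 2 + x$ ($s{\left(x \right)} = x + 2 = 2 + x$)
$f{\left(M,A \right)} = 8$ ($f{\left(M,A \right)} = 2 + 6 = 8$)
$F = 1808$ ($F = 8 \cdot 226 = 1808$)
$I{\left(r \right)} = \frac{-2 + r}{2 r}$ ($I{\left(r \right)} = \frac{r - 2}{r + r} = \frac{-2 + r}{2 r}$)
$\left(F + Q{\left(540,-378 \right)}\right) + I{\left(215 \right)} = \left(1808 + 540\right) + \frac{-2 + 215}{2 \cdot 215} = 2348 + \frac{1}{2} \cdot \frac{1}{215} \cdot 213 = 2348 + \frac{213}{430} = \frac{1009853}{430}$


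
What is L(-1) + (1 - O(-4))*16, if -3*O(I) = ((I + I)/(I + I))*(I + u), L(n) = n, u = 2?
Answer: 13/3 ≈ 4.3333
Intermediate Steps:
O(I) = -⅔ - I/3 (O(I) = -(I + I)/(I + I)*(I + 2)/3 = -(2*I)/((2*I))*(2 + I)/3 = -(2*I)*(1/(2*I))*(2 + I)/3 = -(2 + I)/3 = -⅔ - I/3)
L(-1) + (1 - O(-4))*16 = -1 + (1 - (-⅔ - ⅓*(-4)))*16 = -1 + (1 - (-⅔ + 4/3))*16 = -1 + (1 - 1*⅔)*16 = -1 + (1 - ⅔)*16 = -1 + (⅓)*16 = -1 + 16/3 = 13/3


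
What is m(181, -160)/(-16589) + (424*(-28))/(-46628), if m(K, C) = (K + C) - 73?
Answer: 49842316/193377973 ≈ 0.25775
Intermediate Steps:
m(K, C) = -73 + C + K (m(K, C) = (C + K) - 73 = -73 + C + K)
m(181, -160)/(-16589) + (424*(-28))/(-46628) = (-73 - 160 + 181)/(-16589) + (424*(-28))/(-46628) = -52*(-1/16589) - 11872*(-1/46628) = 52/16589 + 2968/11657 = 49842316/193377973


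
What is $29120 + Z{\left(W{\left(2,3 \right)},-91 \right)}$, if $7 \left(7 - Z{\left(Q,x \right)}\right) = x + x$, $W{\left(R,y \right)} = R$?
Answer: $29153$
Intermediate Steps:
$Z{\left(Q,x \right)} = 7 - \frac{2 x}{7}$ ($Z{\left(Q,x \right)} = 7 - \frac{x + x}{7} = 7 - \frac{2 x}{7}$)
$29120 + Z{\left(W{\left(2,3 \right)},-91 \right)} = 29120 + \left(7 - -26\right) = 29120 + \left(7 + 26\right) = 29120 + 33 = 29153$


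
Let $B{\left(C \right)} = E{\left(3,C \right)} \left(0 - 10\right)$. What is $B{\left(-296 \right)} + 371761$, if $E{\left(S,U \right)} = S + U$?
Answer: $374691$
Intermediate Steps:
$B{\left(C \right)} = -30 - 10 C$ ($B{\left(C \right)} = \left(3 + C\right) \left(0 - 10\right) = \left(3 + C\right) \left(-10\right) = -30 - 10 C$)
$B{\left(-296 \right)} + 371761 = \left(-30 - -2960\right) + 371761 = \left(-30 + 2960\right) + 371761 = 2930 + 371761 = 374691$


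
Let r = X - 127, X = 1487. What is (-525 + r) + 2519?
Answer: 3354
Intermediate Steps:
r = 1360 (r = 1487 - 127 = 1360)
(-525 + r) + 2519 = (-525 + 1360) + 2519 = 835 + 2519 = 3354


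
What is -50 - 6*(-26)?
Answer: 106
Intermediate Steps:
-50 - 6*(-26) = -50 + 156 = 106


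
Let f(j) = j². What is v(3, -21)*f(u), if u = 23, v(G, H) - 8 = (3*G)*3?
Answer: 18515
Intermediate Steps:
v(G, H) = 8 + 9*G (v(G, H) = 8 + (3*G)*3 = 8 + 9*G)
v(3, -21)*f(u) = (8 + 9*3)*23² = (8 + 27)*529 = 35*529 = 18515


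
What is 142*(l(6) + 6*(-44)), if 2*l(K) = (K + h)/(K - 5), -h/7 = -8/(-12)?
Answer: -112180/3 ≈ -37393.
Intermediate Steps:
h = -14/3 (h = -(-56)/(-12) = -(-56)*(-1)/12 = -7*⅔ = -14/3 ≈ -4.6667)
l(K) = (-14/3 + K)/(2*(-5 + K)) (l(K) = ((K - 14/3)/(K - 5))/2 = ((-14/3 + K)/(-5 + K))/2 = (-14/3 + K)/(2*(-5 + K)))
142*(l(6) + 6*(-44)) = 142*((-14 + 3*6)/(6*(-5 + 6)) + 6*(-44)) = 142*((⅙)*(-14 + 18)/1 - 264) = 142*((⅙)*1*4 - 264) = 142*(⅔ - 264) = 142*(-790/3) = -112180/3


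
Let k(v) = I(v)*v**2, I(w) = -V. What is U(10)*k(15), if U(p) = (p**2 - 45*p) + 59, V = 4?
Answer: 261900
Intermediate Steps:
I(w) = -4 (I(w) = -1*4 = -4)
U(p) = 59 + p**2 - 45*p
k(v) = -4*v**2
U(10)*k(15) = (59 + 10**2 - 45*10)*(-4*15**2) = (59 + 100 - 450)*(-4*225) = -291*(-900) = 261900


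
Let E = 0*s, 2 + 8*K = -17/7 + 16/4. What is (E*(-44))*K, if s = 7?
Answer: 0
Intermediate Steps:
K = -3/56 (K = -¼ + (-17/7 + 16/4)/8 = -¼ + (-17*⅐ + 16*(¼))/8 = -¼ + (-17/7 + 4)/8 = -¼ + (⅛)*(11/7) = -¼ + 11/56 = -3/56 ≈ -0.053571)
E = 0 (E = 0*7 = 0)
(E*(-44))*K = (0*(-44))*(-3/56) = 0*(-3/56) = 0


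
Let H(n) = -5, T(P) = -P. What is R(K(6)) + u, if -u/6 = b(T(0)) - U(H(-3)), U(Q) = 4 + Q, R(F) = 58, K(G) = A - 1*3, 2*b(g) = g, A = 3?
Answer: 52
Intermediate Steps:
b(g) = g/2
K(G) = 0 (K(G) = 3 - 1*3 = 3 - 3 = 0)
u = -6 (u = -6*((-1*0)/2 - (4 - 5)) = -6*((½)*0 - 1*(-1)) = -6*(0 + 1) = -6*1 = -6)
R(K(6)) + u = 58 - 6 = 52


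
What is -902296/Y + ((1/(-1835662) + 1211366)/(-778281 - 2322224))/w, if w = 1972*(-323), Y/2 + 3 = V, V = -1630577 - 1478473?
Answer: 1635518492194873733929703/11271006810098570458039080 ≈ 0.14511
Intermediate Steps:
V = -3109050
Y = -6218106 (Y = -6 + 2*(-3109050) = -6 - 6218100 = -6218106)
w = -636956
-902296/Y + ((1/(-1835662) + 1211366)/(-778281 - 2322224))/w = -902296/(-6218106) + ((1/(-1835662) + 1211366)/(-778281 - 2322224))/(-636956) = -902296*(-1/6218106) + ((-1/1835662 + 1211366)/(-3100505))*(-1/636956) = 451148/3109053 + ((2223658534291/1835662)*(-1/3100505))*(-1/636956) = 451148/3109053 - 2223658534291/5691479209310*(-1/636956) = 451148/3109053 + 2223658534291/3625221831245260360 = 1635518492194873733929703/11271006810098570458039080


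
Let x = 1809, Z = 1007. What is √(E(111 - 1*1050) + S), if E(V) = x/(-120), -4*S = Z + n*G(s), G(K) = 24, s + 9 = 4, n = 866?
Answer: I*√2185130/20 ≈ 73.911*I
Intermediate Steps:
s = -5 (s = -9 + 4 = -5)
S = -21791/4 (S = -(1007 + 866*24)/4 = -(1007 + 20784)/4 = -¼*21791 = -21791/4 ≈ -5447.8)
E(V) = -603/40 (E(V) = 1809/(-120) = 1809*(-1/120) = -603/40)
√(E(111 - 1*1050) + S) = √(-603/40 - 21791/4) = √(-218513/40) = I*√2185130/20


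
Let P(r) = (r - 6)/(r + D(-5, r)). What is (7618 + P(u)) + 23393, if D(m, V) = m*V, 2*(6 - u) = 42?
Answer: 620213/20 ≈ 31011.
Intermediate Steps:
u = -15 (u = 6 - ½*42 = 6 - 21 = -15)
D(m, V) = V*m
P(r) = -(-6 + r)/(4*r) (P(r) = (r - 6)/(r + r*(-5)) = (-6 + r)/(r - 5*r) = (-6 + r)/((-4*r)) = (-6 + r)*(-1/(4*r)) = -(-6 + r)/(4*r))
(7618 + P(u)) + 23393 = (7618 + (¼)*(6 - 1*(-15))/(-15)) + 23393 = (7618 + (¼)*(-1/15)*(6 + 15)) + 23393 = (7618 + (¼)*(-1/15)*21) + 23393 = (7618 - 7/20) + 23393 = 152353/20 + 23393 = 620213/20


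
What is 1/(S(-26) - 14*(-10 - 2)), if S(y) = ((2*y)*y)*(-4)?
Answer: -1/5240 ≈ -0.00019084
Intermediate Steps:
S(y) = -8*y² (S(y) = (2*y²)*(-4) = -8*y²)
1/(S(-26) - 14*(-10 - 2)) = 1/(-8*(-26)² - 14*(-10 - 2)) = 1/(-8*676 - 14*(-12)) = 1/(-5408 + 168) = 1/(-5240) = -1/5240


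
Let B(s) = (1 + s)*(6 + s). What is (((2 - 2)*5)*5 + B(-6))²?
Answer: 0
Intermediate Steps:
(((2 - 2)*5)*5 + B(-6))² = (((2 - 2)*5)*5 + (6 + (-6)² + 7*(-6)))² = ((0*5)*5 + (6 + 36 - 42))² = (0*5 + 0)² = (0 + 0)² = 0² = 0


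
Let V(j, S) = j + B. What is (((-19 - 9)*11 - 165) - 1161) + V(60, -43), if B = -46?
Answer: -1620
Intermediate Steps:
V(j, S) = -46 + j (V(j, S) = j - 46 = -46 + j)
(((-19 - 9)*11 - 165) - 1161) + V(60, -43) = (((-19 - 9)*11 - 165) - 1161) + (-46 + 60) = ((-28*11 - 165) - 1161) + 14 = ((-308 - 165) - 1161) + 14 = (-473 - 1161) + 14 = -1634 + 14 = -1620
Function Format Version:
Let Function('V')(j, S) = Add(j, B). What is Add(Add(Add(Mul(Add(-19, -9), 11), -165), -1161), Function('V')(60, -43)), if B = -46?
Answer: -1620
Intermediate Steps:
Function('V')(j, S) = Add(-46, j) (Function('V')(j, S) = Add(j, -46) = Add(-46, j))
Add(Add(Add(Mul(Add(-19, -9), 11), -165), -1161), Function('V')(60, -43)) = Add(Add(Add(Mul(Add(-19, -9), 11), -165), -1161), Add(-46, 60)) = Add(Add(Add(Mul(-28, 11), -165), -1161), 14) = Add(Add(Add(-308, -165), -1161), 14) = Add(Add(-473, -1161), 14) = Add(-1634, 14) = -1620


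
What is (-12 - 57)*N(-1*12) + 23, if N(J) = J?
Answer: 851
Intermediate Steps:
(-12 - 57)*N(-1*12) + 23 = (-12 - 57)*(-1*12) + 23 = -69*(-12) + 23 = 828 + 23 = 851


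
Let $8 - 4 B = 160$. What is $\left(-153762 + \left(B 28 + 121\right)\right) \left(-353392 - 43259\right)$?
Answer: $61363892955$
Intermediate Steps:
$B = -38$ ($B = 2 - 40 = -38$)
$\left(-153762 + \left(B 28 + 121\right)\right) \left(-353392 - 43259\right) = \left(-153762 + \left(\left(-38\right) 28 + 121\right)\right) \left(-353392 - 43259\right) = \left(-153762 + \left(-1064 + 121\right)\right) \left(-396651\right) = \left(-153762 - 943\right) \left(-396651\right) = \left(-154705\right) \left(-396651\right) = 61363892955$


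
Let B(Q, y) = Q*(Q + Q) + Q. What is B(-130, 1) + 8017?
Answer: 41687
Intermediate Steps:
B(Q, y) = Q + 2*Q² (B(Q, y) = Q*(2*Q) + Q = 2*Q² + Q = Q + 2*Q²)
B(-130, 1) + 8017 = -130*(1 + 2*(-130)) + 8017 = -130*(1 - 260) + 8017 = -130*(-259) + 8017 = 33670 + 8017 = 41687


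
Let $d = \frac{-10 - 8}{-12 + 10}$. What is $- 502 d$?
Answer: $-4518$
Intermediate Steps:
$d = 9$ ($d = - \frac{18}{-2} = \left(-18\right) \left(- \frac{1}{2}\right) = 9$)
$- 502 d = \left(-502\right) 9 = -4518$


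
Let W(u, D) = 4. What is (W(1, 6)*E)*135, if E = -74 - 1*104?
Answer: -96120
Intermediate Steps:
E = -178 (E = -74 - 104 = -178)
(W(1, 6)*E)*135 = (4*(-178))*135 = -712*135 = -96120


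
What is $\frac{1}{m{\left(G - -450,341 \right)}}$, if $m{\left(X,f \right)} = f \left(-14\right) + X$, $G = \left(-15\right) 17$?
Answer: $- \frac{1}{4579} \approx -0.00021839$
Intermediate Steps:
$G = -255$
$m{\left(X,f \right)} = X - 14 f$ ($m{\left(X,f \right)} = - 14 f + X = X - 14 f$)
$\frac{1}{m{\left(G - -450,341 \right)}} = \frac{1}{\left(-255 - -450\right) - 4774} = \frac{1}{\left(-255 + 450\right) - 4774} = \frac{1}{195 - 4774} = \frac{1}{-4579} = - \frac{1}{4579}$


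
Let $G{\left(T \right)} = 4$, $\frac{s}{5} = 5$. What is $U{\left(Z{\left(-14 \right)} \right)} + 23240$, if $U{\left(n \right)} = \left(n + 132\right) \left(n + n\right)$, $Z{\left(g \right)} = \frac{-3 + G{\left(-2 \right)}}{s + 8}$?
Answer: $\frac{25317074}{1089} \approx 23248.0$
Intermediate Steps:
$s = 25$ ($s = 5 \cdot 5 = 25$)
$Z{\left(g \right)} = \frac{1}{33}$ ($Z{\left(g \right)} = \frac{-3 + 4}{25 + 8} = 1 \cdot \frac{1}{33} = \frac{1}{33}$)
$U{\left(n \right)} = 2 n \left(132 + n\right)$ ($U{\left(n \right)} = \left(132 + n\right) 2 n = 2 n \left(132 + n\right)$)
$U{\left(Z{\left(-14 \right)} \right)} + 23240 = 2 \cdot \frac{1}{33} \left(132 + \frac{1}{33}\right) + 23240 = 2 \cdot \frac{1}{33} \cdot \frac{4357}{33} + 23240 = \frac{8714}{1089} + 23240 = \frac{25317074}{1089}$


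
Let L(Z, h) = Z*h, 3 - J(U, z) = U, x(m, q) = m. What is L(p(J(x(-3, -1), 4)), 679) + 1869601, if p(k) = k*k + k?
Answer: 1898119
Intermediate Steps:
J(U, z) = 3 - U
p(k) = k + k**2 (p(k) = k**2 + k = k + k**2)
L(p(J(x(-3, -1), 4)), 679) + 1869601 = ((3 - 1*(-3))*(1 + (3 - 1*(-3))))*679 + 1869601 = ((3 + 3)*(1 + (3 + 3)))*679 + 1869601 = (6*(1 + 6))*679 + 1869601 = (6*7)*679 + 1869601 = 42*679 + 1869601 = 28518 + 1869601 = 1898119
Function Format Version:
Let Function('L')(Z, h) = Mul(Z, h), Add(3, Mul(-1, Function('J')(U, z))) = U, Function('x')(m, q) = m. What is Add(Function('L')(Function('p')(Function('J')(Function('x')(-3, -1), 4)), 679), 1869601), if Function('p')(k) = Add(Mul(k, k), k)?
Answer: 1898119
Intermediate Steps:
Function('J')(U, z) = Add(3, Mul(-1, U))
Function('p')(k) = Add(k, Pow(k, 2)) (Function('p')(k) = Add(Pow(k, 2), k) = Add(k, Pow(k, 2)))
Add(Function('L')(Function('p')(Function('J')(Function('x')(-3, -1), 4)), 679), 1869601) = Add(Mul(Mul(Add(3, Mul(-1, -3)), Add(1, Add(3, Mul(-1, -3)))), 679), 1869601) = Add(Mul(Mul(Add(3, 3), Add(1, Add(3, 3))), 679), 1869601) = Add(Mul(Mul(6, Add(1, 6)), 679), 1869601) = Add(Mul(Mul(6, 7), 679), 1869601) = Add(Mul(42, 679), 1869601) = Add(28518, 1869601) = 1898119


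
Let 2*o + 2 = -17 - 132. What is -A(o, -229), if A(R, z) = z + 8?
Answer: 221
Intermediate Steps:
o = -151/2 (o = -1 + (-17 - 132)/2 = -1 + (½)*(-149) = -1 - 149/2 = -151/2 ≈ -75.500)
A(R, z) = 8 + z
-A(o, -229) = -(8 - 229) = -1*(-221) = 221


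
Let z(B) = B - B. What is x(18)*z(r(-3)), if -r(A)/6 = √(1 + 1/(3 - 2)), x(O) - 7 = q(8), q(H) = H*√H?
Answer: 0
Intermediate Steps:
q(H) = H^(3/2)
x(O) = 7 + 16*√2 (x(O) = 7 + 8^(3/2) = 7 + 16*√2)
r(A) = -6*√2 (r(A) = -6*√(1 + 1/(3 - 2)) = -6*√(1 + 1/1) = -6*√(1 + 1) = -6*√2)
z(B) = 0
x(18)*z(r(-3)) = (7 + 16*√2)*0 = 0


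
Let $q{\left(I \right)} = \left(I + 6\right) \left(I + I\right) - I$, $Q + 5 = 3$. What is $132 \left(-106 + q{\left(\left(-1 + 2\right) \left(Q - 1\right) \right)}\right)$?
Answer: $-15972$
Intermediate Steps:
$Q = -2$ ($Q = -5 + 3 = -2$)
$q{\left(I \right)} = - I + 2 I \left(6 + I\right)$ ($q{\left(I \right)} = \left(6 + I\right) 2 I - I = 2 I \left(6 + I\right) - I = - I + 2 I \left(6 + I\right)$)
$132 \left(-106 + q{\left(\left(-1 + 2\right) \left(Q - 1\right) \right)}\right) = 132 \left(-106 + \left(-1 + 2\right) \left(-2 - 1\right) \left(11 + 2 \left(-1 + 2\right) \left(-2 - 1\right)\right)\right) = 132 \left(-106 + 1 \left(-3\right) \left(11 + 2 \cdot 1 \left(-3\right)\right)\right) = 132 \left(-106 - 3 \left(11 + 2 \left(-3\right)\right)\right) = 132 \left(-106 - 3 \left(11 - 6\right)\right) = 132 \left(-106 - 15\right) = 132 \left(-121\right) = -15972$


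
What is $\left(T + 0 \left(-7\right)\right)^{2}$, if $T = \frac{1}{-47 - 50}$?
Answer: $\frac{1}{9409} \approx 0.00010628$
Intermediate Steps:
$T = - \frac{1}{97}$ ($T = \frac{1}{-97} = - \frac{1}{97} \approx -0.010309$)
$\left(T + 0 \left(-7\right)\right)^{2} = \left(- \frac{1}{97} + 0 \left(-7\right)\right)^{2} = \left(- \frac{1}{97} + 0\right)^{2} = \left(- \frac{1}{97}\right)^{2} = \frac{1}{9409}$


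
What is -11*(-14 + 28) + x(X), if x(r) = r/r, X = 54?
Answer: -153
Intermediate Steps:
x(r) = 1
-11*(-14 + 28) + x(X) = -11*(-14 + 28) + 1 = -11*14 + 1 = -154 + 1 = -153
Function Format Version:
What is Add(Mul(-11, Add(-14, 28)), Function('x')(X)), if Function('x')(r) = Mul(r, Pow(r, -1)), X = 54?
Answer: -153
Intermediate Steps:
Function('x')(r) = 1
Add(Mul(-11, Add(-14, 28)), Function('x')(X)) = Add(Mul(-11, Add(-14, 28)), 1) = Add(Mul(-11, 14), 1) = Add(-154, 1) = -153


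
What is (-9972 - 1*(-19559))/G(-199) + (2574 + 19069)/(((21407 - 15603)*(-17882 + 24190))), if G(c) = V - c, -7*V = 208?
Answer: 2456995658843/43384783920 ≈ 56.633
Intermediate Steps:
V = -208/7 (V = -⅐*208 = -208/7 ≈ -29.714)
G(c) = -208/7 - c
(-9972 - 1*(-19559))/G(-199) + (2574 + 19069)/(((21407 - 15603)*(-17882 + 24190))) = (-9972 - 1*(-19559))/(-208/7 - 1*(-199)) + (2574 + 19069)/(((21407 - 15603)*(-17882 + 24190))) = (-9972 + 19559)/(-208/7 + 199) + 21643/((5804*6308)) = 9587/(1185/7) + 21643/36611632 = 9587*(7/1185) + 21643*(1/36611632) = 67109/1185 + 21643/36611632 = 2456995658843/43384783920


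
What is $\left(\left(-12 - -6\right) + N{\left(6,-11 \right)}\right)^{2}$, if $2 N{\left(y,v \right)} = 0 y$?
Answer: $36$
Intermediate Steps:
$N{\left(y,v \right)} = 0$ ($N{\left(y,v \right)} = \frac{0 y}{2} = \frac{1}{2} \cdot 0 = 0$)
$\left(\left(-12 - -6\right) + N{\left(6,-11 \right)}\right)^{2} = \left(\left(-12 - -6\right) + 0\right)^{2} = \left(\left(-12 + 6\right) + 0\right)^{2} = \left(-6 + 0\right)^{2} = \left(-6\right)^{2} = 36$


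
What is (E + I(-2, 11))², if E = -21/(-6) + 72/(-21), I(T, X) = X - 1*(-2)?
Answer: 33489/196 ≈ 170.86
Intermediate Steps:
I(T, X) = 2 + X (I(T, X) = X + 2 = 2 + X)
E = 1/14 (E = -21*(-⅙) + 72*(-1/21) = 7/2 - 24/7 = 1/14 ≈ 0.071429)
(E + I(-2, 11))² = (1/14 + (2 + 11))² = (1/14 + 13)² = (183/14)² = 33489/196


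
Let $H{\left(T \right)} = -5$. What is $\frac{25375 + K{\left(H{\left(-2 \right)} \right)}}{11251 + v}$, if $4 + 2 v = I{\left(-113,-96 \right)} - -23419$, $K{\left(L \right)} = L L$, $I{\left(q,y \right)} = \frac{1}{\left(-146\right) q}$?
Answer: $\frac{838098400}{757538667} \approx 1.1063$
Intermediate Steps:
$I{\left(q,y \right)} = - \frac{1}{146 q}$
$K{\left(L \right)} = L^{2}$
$v = \frac{386300671}{32996}$ ($v = -2 + \frac{- \frac{1}{146 \left(-113\right)} - -23419}{2} = -2 + \frac{\left(- \frac{1}{146}\right) \left(- \frac{1}{113}\right) + 23419}{2} = -2 + \frac{\frac{1}{16498} + 23419}{2} = -2 + \frac{1}{2} \cdot \frac{386366663}{16498} = -2 + \frac{386366663}{32996} = \frac{386300671}{32996} \approx 11708.0$)
$\frac{25375 + K{\left(H{\left(-2 \right)} \right)}}{11251 + v} = \frac{25375 + \left(-5\right)^{2}}{11251 + \frac{386300671}{32996}} = \frac{25375 + 25}{\frac{757538667}{32996}} = 25400 \cdot \frac{32996}{757538667} = \frac{838098400}{757538667}$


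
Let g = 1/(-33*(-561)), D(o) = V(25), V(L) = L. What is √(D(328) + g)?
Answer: √7868042/561 ≈ 5.0000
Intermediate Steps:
D(o) = 25
g = 1/18513 ≈ 5.4016e-5
√(D(328) + g) = √(25 + 1/18513) = √(462826/18513) = √7868042/561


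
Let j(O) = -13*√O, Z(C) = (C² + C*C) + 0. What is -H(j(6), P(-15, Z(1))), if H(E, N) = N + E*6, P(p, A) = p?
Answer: 15 + 78*√6 ≈ 206.06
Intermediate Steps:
Z(C) = 2*C² (Z(C) = (C² + C²) + 0 = 2*C² + 0 = 2*C²)
H(E, N) = N + 6*E
-H(j(6), P(-15, Z(1))) = -(-15 + 6*(-13*√6)) = -(-15 - 78*√6) = 15 + 78*√6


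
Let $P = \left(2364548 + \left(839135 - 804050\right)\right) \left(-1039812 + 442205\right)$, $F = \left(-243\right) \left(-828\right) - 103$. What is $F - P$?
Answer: $1434037679332$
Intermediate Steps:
$F = 201101$ ($F = 201204 - 103 = 201101$)
$P = -1434037478231$ ($P = \left(2364548 + 35085\right) \left(-597607\right) = 2399633 \left(-597607\right) = -1434037478231$)
$F - P = 201101 - -1434037478231 = 201101 + 1434037478231 = 1434037679332$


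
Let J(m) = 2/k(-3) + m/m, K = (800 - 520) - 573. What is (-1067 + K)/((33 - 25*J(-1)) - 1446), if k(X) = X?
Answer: 510/533 ≈ 0.95685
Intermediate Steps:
K = -293 (K = 280 - 573 = -293)
J(m) = 1/3 (J(m) = 2/(-3) + m/m = 2*(-1/3) + 1 = -2/3 + 1 = 1/3)
(-1067 + K)/((33 - 25*J(-1)) - 1446) = (-1067 - 293)/((33 - 25*1/3) - 1446) = -1360/((33 - 25/3) - 1446) = -1360/(74/3 - 1446) = -1360/(-4264/3) = -1360*(-3/4264) = 510/533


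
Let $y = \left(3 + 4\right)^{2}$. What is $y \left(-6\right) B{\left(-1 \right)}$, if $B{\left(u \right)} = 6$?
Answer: $-1764$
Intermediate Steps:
$y = 49$ ($y = 7^{2} = 49$)
$y \left(-6\right) B{\left(-1 \right)} = 49 \left(-6\right) 6 = \left(-294\right) 6 = -1764$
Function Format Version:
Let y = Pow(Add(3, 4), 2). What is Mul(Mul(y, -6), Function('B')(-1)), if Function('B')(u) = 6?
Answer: -1764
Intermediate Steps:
y = 49 (y = Pow(7, 2) = 49)
Mul(Mul(y, -6), Function('B')(-1)) = Mul(Mul(49, -6), 6) = Mul(-294, 6) = -1764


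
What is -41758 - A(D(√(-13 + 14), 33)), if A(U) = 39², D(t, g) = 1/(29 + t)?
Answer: -43279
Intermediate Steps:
A(U) = 1521
-41758 - A(D(√(-13 + 14), 33)) = -41758 - 1*1521 = -41758 - 1521 = -43279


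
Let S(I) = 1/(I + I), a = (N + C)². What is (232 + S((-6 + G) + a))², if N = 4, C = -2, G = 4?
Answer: 863041/16 ≈ 53940.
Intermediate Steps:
a = 4 (a = (4 - 2)² = 2² = 4)
S(I) = 1/(2*I)
(232 + S((-6 + G) + a))² = (232 + 1/(2*((-6 + 4) + 4)))² = (232 + 1/(2*(-2 + 4)))² = (232 + (½)/2)² = (232 + (½)*(½))² = (232 + ¼)² = (929/4)² = 863041/16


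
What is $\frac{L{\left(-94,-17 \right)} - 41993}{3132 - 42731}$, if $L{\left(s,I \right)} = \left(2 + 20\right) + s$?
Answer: $\frac{42065}{39599} \approx 1.0623$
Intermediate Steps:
$L{\left(s,I \right)} = 22 + s$
$\frac{L{\left(-94,-17 \right)} - 41993}{3132 - 42731} = \frac{\left(22 - 94\right) - 41993}{3132 - 42731} = \frac{-72 - 41993}{-39599} = \left(-42065\right) \left(- \frac{1}{39599}\right) = \frac{42065}{39599}$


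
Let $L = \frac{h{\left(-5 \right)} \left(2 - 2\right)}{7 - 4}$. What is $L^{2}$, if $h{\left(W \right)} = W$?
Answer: $0$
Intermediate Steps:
$L = 0$ ($L = \frac{\left(-5\right) \left(2 - 2\right)}{7 - 4} = \frac{\left(-5\right) 0}{3} = 0 \cdot \frac{1}{3} = 0$)
$L^{2} = 0^{2} = 0$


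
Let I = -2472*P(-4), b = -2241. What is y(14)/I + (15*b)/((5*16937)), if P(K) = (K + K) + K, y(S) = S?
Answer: -99596977/251209584 ≈ -0.39647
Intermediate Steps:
P(K) = 3*K (P(K) = 2*K + K = 3*K)
I = 29664 (I = -7416*(-4) = -2472*(-12) = 29664)
y(14)/I + (15*b)/((5*16937)) = 14/29664 + (15*(-2241))/((5*16937)) = 14*(1/29664) - 33615/84685 = 7/14832 - 33615*1/84685 = 7/14832 - 6723/16937 = -99596977/251209584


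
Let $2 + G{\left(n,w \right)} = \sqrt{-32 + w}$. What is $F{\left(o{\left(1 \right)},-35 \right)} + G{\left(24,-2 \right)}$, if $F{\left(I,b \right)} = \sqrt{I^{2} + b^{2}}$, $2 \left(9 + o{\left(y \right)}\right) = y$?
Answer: $-2 + \frac{\sqrt{5189}}{2} + i \sqrt{34} \approx 34.017 + 5.831 i$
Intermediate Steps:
$G{\left(n,w \right)} = -2 + \sqrt{-32 + w}$
$o{\left(y \right)} = -9 + \frac{y}{2}$
$F{\left(o{\left(1 \right)},-35 \right)} + G{\left(24,-2 \right)} = \sqrt{\left(-9 + \frac{1}{2} \cdot 1\right)^{2} + \left(-35\right)^{2}} - \left(2 - \sqrt{-32 - 2}\right) = \sqrt{\left(-9 + \frac{1}{2}\right)^{2} + 1225} - \left(2 - \sqrt{-34}\right) = \sqrt{\left(- \frac{17}{2}\right)^{2} + 1225} - \left(2 - i \sqrt{34}\right) = \sqrt{\frac{289}{4} + 1225} - \left(2 - i \sqrt{34}\right) = \sqrt{\frac{5189}{4}} - \left(2 - i \sqrt{34}\right) = \frac{\sqrt{5189}}{2} - \left(2 - i \sqrt{34}\right) = -2 + \frac{\sqrt{5189}}{2} + i \sqrt{34}$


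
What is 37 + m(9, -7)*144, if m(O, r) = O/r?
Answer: -1037/7 ≈ -148.14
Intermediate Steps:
37 + m(9, -7)*144 = 37 + (9/(-7))*144 = 37 + (9*(-1/7))*144 = 37 - 9/7*144 = 37 - 1296/7 = -1037/7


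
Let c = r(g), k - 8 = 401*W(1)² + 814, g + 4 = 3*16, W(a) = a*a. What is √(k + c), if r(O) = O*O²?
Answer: √86407 ≈ 293.95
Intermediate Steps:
W(a) = a²
g = 44 (g = -4 + 3*16 = -4 + 48 = 44)
r(O) = O³
k = 1223 (k = 8 + (401*(1²)² + 814) = 8 + (401*1² + 814) = 8 + (401*1 + 814) = 8 + (401 + 814) = 8 + 1215 = 1223)
c = 85184 (c = 44³ = 85184)
√(k + c) = √(1223 + 85184) = √86407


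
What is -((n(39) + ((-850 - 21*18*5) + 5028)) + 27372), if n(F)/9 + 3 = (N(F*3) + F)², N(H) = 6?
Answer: -47858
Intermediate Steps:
n(F) = -27 + 9*(6 + F)²
-((n(39) + ((-850 - 21*18*5) + 5028)) + 27372) = -(((-27 + 9*(6 + 39)²) + ((-850 - 21*18*5) + 5028)) + 27372) = -(((-27 + 9*45²) + ((-850 - 378*5) + 5028)) + 27372) = -(((-27 + 9*2025) + ((-850 - 1890) + 5028)) + 27372) = -(((-27 + 18225) + (-2740 + 5028)) + 27372) = -((18198 + 2288) + 27372) = -(20486 + 27372) = -1*47858 = -47858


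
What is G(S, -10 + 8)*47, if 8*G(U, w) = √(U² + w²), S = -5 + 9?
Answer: 47*√5/4 ≈ 26.274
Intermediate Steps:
S = 4
G(U, w) = √(U² + w²)/8
G(S, -10 + 8)*47 = (√(4² + (-10 + 8)²)/8)*47 = (√(16 + (-2)²)/8)*47 = (√(16 + 4)/8)*47 = (√20/8)*47 = ((2*√5)/8)*47 = (√5/4)*47 = 47*√5/4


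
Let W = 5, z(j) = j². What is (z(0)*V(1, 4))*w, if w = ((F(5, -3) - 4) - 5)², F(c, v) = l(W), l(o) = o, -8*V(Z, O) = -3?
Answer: 0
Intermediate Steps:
V(Z, O) = 3/8 (V(Z, O) = -⅛*(-3) = 3/8)
F(c, v) = 5
w = 16 (w = ((5 - 4) - 5)² = (1 - 5)² = (-4)² = 16)
(z(0)*V(1, 4))*w = (0²*(3/8))*16 = (0*(3/8))*16 = 0*16 = 0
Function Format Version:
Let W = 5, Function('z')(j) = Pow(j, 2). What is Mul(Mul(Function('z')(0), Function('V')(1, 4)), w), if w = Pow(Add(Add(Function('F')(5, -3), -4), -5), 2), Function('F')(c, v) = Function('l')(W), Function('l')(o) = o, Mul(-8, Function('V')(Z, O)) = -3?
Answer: 0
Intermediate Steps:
Function('V')(Z, O) = Rational(3, 8) (Function('V')(Z, O) = Mul(Rational(-1, 8), -3) = Rational(3, 8))
Function('F')(c, v) = 5
w = 16 (w = Pow(Add(Add(5, -4), -5), 2) = Pow(Add(1, -5), 2) = Pow(-4, 2) = 16)
Mul(Mul(Function('z')(0), Function('V')(1, 4)), w) = Mul(Mul(Pow(0, 2), Rational(3, 8)), 16) = Mul(Mul(0, Rational(3, 8)), 16) = Mul(0, 16) = 0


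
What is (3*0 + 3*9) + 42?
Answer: 69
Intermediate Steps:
(3*0 + 3*9) + 42 = (0 + 27) + 42 = 27 + 42 = 69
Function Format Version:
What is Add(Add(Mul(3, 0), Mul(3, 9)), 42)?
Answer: 69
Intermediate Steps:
Add(Add(Mul(3, 0), Mul(3, 9)), 42) = Add(Add(0, 27), 42) = Add(27, 42) = 69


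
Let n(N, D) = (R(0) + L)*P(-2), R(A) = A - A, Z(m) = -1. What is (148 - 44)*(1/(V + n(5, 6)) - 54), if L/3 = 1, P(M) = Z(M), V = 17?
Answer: -39260/7 ≈ -5608.6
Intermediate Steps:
P(M) = -1
L = 3 (L = 3*1 = 3)
R(A) = 0
n(N, D) = -3 (n(N, D) = (0 + 3)*(-1) = 3*(-1) = -3)
(148 - 44)*(1/(V + n(5, 6)) - 54) = (148 - 44)*(1/(17 - 3) - 54) = 104*(1/14 - 54) = 104*(-755/14) = -39260/7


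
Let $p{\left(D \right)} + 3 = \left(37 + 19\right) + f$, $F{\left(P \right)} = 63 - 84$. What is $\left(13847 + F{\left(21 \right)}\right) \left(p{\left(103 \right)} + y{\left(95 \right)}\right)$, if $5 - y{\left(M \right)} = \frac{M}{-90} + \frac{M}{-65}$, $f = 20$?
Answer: $\frac{130247833}{117} \approx 1.1132 \cdot 10^{6}$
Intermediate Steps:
$F{\left(P \right)} = -21$ ($F{\left(P \right)} = 63 - 84 = -21$)
$p{\left(D \right)} = 73$ ($p{\left(D \right)} = -3 + \left(\left(37 + 19\right) + 20\right) = -3 + \left(56 + 20\right) = -3 + 76 = 73$)
$y{\left(M \right)} = 5 + \frac{31 M}{1170}$ ($y{\left(M \right)} = 5 - \left(\frac{M}{-90} + \frac{M}{-65}\right) = 5 - \left(M \left(- \frac{1}{90}\right) + M \left(- \frac{1}{65}\right)\right) = 5 - \left(- \frac{M}{90} - \frac{M}{65}\right) = 5 - - \frac{31 M}{1170} = 5 + \frac{31 M}{1170}$)
$\left(13847 + F{\left(21 \right)}\right) \left(p{\left(103 \right)} + y{\left(95 \right)}\right) = \left(13847 - 21\right) \left(73 + \left(5 + \frac{31}{1170} \cdot 95\right)\right) = 13826 \left(73 + \left(5 + \frac{589}{234}\right)\right) = 13826 \left(73 + \frac{1759}{234}\right) = 13826 \cdot \frac{18841}{234} = \frac{130247833}{117}$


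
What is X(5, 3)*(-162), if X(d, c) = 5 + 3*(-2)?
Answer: 162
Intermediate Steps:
X(d, c) = -1 (X(d, c) = 5 - 6 = -1)
X(5, 3)*(-162) = -1*(-162) = 162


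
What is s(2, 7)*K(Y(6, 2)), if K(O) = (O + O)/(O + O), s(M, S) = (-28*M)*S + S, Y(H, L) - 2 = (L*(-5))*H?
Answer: -385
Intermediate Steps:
Y(H, L) = 2 - 5*H*L (Y(H, L) = 2 + (L*(-5))*H = 2 + (-5*L)*H = 2 - 5*H*L)
s(M, S) = S - 28*M*S (s(M, S) = -28*M*S + S = S - 28*M*S)
K(O) = 1 (K(O) = (2*O)/((2*O)) = (2*O)*(1/(2*O)) = 1)
s(2, 7)*K(Y(6, 2)) = (7*(1 - 28*2))*1 = (7*(1 - 56))*1 = (7*(-55))*1 = -385*1 = -385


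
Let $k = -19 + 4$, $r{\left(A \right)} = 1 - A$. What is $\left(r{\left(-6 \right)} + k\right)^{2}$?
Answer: $64$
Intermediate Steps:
$k = -15$
$\left(r{\left(-6 \right)} + k\right)^{2} = \left(\left(1 - -6\right) - 15\right)^{2} = \left(\left(1 + 6\right) - 15\right)^{2} = \left(7 - 15\right)^{2} = \left(-8\right)^{2} = 64$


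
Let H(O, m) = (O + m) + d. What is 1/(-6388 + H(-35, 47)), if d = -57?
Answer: -1/6433 ≈ -0.00015545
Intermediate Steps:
H(O, m) = -57 + O + m (H(O, m) = (O + m) - 57 = -57 + O + m)
1/(-6388 + H(-35, 47)) = 1/(-6388 + (-57 - 35 + 47)) = 1/(-6388 - 45) = 1/(-6433) = -1/6433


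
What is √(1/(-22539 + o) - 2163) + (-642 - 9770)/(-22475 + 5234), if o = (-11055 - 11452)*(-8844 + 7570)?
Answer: 10412/17241 + 2*I*√443902496176674526/28651379 ≈ 0.60391 + 46.508*I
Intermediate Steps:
o = 28673918 (o = -22507*(-1274) = 28673918)
√(1/(-22539 + o) - 2163) + (-642 - 9770)/(-22475 + 5234) = √(1/(-22539 + 28673918) - 2163) + (-642 - 9770)/(-22475 + 5234) = √(1/28651379 - 2163) - 10412/(-17241) = √(1/28651379 - 2163) - 10412*(-1/17241) = √(-61972932776/28651379) + 10412/17241 = 2*I*√443902496176674526/28651379 + 10412/17241 = 10412/17241 + 2*I*√443902496176674526/28651379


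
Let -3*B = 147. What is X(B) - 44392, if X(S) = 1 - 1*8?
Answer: -44399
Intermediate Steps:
B = -49 (B = -⅓*147 = -49)
X(S) = -7 (X(S) = 1 - 8 = -7)
X(B) - 44392 = -7 - 44392 = -44399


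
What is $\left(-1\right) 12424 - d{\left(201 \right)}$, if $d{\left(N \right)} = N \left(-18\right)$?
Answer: $-8806$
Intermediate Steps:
$d{\left(N \right)} = - 18 N$
$\left(-1\right) 12424 - d{\left(201 \right)} = \left(-1\right) 12424 - \left(-18\right) 201 = -12424 - -3618 = -12424 + 3618 = -8806$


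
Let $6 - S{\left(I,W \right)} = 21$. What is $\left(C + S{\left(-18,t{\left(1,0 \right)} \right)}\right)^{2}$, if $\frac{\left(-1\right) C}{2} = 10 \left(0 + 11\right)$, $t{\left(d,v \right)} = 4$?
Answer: $55225$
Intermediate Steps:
$S{\left(I,W \right)} = -15$ ($S{\left(I,W \right)} = 6 - 21 = -15$)
$C = -220$ ($C = - 2 \cdot 10 \left(0 + 11\right) = - 2 \cdot 10 \cdot 11 = \left(-2\right) 110 = -220$)
$\left(C + S{\left(-18,t{\left(1,0 \right)} \right)}\right)^{2} = \left(-220 - 15\right)^{2} = \left(-235\right)^{2} = 55225$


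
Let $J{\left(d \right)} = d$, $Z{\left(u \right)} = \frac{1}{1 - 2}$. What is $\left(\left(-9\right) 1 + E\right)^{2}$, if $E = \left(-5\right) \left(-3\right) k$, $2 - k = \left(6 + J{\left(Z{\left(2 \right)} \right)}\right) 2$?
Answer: $16641$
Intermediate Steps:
$Z{\left(u \right)} = -1$ ($Z{\left(u \right)} = \frac{1}{-1} = -1$)
$k = -8$ ($k = 2 - \left(6 - 1\right) 2 = 2 - 5 \cdot 2 = 2 - 10 = -8$)
$E = -120$ ($E = \left(-5\right) \left(-3\right) \left(-8\right) = 15 \left(-8\right) = -120$)
$\left(\left(-9\right) 1 + E\right)^{2} = \left(\left(-9\right) 1 - 120\right)^{2} = \left(-9 - 120\right)^{2} = \left(-129\right)^{2} = 16641$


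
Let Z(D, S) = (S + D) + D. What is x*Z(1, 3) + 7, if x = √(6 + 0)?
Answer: 7 + 5*√6 ≈ 19.247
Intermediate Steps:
x = √6 ≈ 2.4495
Z(D, S) = S + 2*D (Z(D, S) = (D + S) + D = S + 2*D)
x*Z(1, 3) + 7 = √6*(3 + 2*1) + 7 = √6*(3 + 2) + 7 = √6*5 + 7 = 5*√6 + 7 = 7 + 5*√6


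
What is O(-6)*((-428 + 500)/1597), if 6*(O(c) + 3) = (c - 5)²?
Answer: 1236/1597 ≈ 0.77395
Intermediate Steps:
O(c) = -3 + (-5 + c)²/6 (O(c) = -3 + (c - 5)²/6 = -3 + (-5 + c)²/6)
O(-6)*((-428 + 500)/1597) = (-3 + (-5 - 6)²/6)*((-428 + 500)/1597) = (-3 + (⅙)*(-11)²)*(72*(1/1597)) = (-3 + (⅙)*121)*(72/1597) = (-3 + 121/6)*(72/1597) = (103/6)*(72/1597) = 1236/1597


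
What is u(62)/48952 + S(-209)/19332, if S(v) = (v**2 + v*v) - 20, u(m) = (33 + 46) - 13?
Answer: 178201729/39430836 ≈ 4.5193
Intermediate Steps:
u(m) = 66 (u(m) = 79 - 13 = 66)
S(v) = -20 + 2*v**2 (S(v) = (v**2 + v**2) - 20 = 2*v**2 - 20 = -20 + 2*v**2)
u(62)/48952 + S(-209)/19332 = 66/48952 + (-20 + 2*(-209)**2)/19332 = 66*(1/48952) + (-20 + 2*43681)*(1/19332) = 33/24476 + (-20 + 87362)*(1/19332) = 33/24476 + 87342*(1/19332) = 33/24476 + 14557/3222 = 178201729/39430836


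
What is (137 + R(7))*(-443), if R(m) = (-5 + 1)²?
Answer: -67779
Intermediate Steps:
R(m) = 16 (R(m) = (-4)² = 16)
(137 + R(7))*(-443) = (137 + 16)*(-443) = 153*(-443) = -67779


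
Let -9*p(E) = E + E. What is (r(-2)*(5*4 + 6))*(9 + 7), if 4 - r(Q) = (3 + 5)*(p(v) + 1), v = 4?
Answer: 11648/9 ≈ 1294.2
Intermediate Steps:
p(E) = -2*E/9 (p(E) = -(E + E)/9 = -2*E/9)
r(Q) = 28/9 (r(Q) = 4 - (3 + 5)*(-2/9*4 + 1) = 4 - 8*(-8/9 + 1) = 4 - 8/9 = 28/9)
(r(-2)*(5*4 + 6))*(9 + 7) = (28*(5*4 + 6)/9)*(9 + 7) = (28*(20 + 6)/9)*16 = ((28/9)*26)*16 = (728/9)*16 = 11648/9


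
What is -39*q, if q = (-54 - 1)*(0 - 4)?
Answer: -8580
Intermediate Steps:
q = 220 (q = -55*(-4) = 220)
-39*q = -39*220 = -8580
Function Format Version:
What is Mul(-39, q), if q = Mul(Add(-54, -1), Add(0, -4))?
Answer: -8580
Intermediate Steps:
q = 220 (q = Mul(-55, -4) = 220)
Mul(-39, q) = Mul(-39, 220) = -8580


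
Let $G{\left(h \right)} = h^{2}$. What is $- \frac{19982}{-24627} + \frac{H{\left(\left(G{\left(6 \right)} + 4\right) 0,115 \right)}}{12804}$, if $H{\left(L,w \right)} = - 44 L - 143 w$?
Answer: $- \frac{4519439}{9555276} \approx -0.47298$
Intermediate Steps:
$H{\left(L,w \right)} = - 143 w - 44 L$
$- \frac{19982}{-24627} + \frac{H{\left(\left(G{\left(6 \right)} + 4\right) 0,115 \right)}}{12804} = - \frac{19982}{-24627} + \frac{\left(-143\right) 115 - 44 \left(6^{2} + 4\right) 0}{12804} = \left(-19982\right) \left(- \frac{1}{24627}\right) + \left(-16445 - 44 \left(36 + 4\right) 0\right) \frac{1}{12804} = \frac{19982}{24627} + \left(-16445 - 44 \cdot 40 \cdot 0\right) \frac{1}{12804} = \frac{19982}{24627} + \left(-16445 - 0\right) \frac{1}{12804} = \frac{19982}{24627} + \left(-16445 + 0\right) \frac{1}{12804} = \frac{19982}{24627} - \frac{1495}{1164} = - \frac{4519439}{9555276}$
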